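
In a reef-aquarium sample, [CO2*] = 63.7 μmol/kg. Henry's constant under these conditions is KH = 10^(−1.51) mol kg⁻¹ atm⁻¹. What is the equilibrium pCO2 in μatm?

pCO2 = 2060 μatm

KH = 10^(−1.51) = 3.090×10^-2 mol kg⁻¹ atm⁻¹
pCO2 = [CO2*]/KH = 63.7×10^-6 / 3.090×10^-2 = 2.06×10^-3 atm = 2060 μatm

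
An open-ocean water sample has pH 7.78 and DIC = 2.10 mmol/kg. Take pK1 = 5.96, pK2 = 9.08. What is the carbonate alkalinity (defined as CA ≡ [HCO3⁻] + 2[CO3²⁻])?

CA = 2.17 mmol/kg

CA = [HCO3⁻] + 2[CO3²⁻] = (α₁ + 2α₂)·DIC
At pH 7.78: [H⁺]/K1 = 10^-1.82 = 0.015136, K2/[H⁺] = 10^-1.30 = 0.050119
α₁ = 1/(1 + 0.015136 + 0.050119) = 1/1.0653 = 0.9387; α₂ = α₁·K2/[H⁺] = 0.04705
α₁ + 2α₂ = 1.0328
CA = 1.0328 × 2.10 = 2.17 mmol/kg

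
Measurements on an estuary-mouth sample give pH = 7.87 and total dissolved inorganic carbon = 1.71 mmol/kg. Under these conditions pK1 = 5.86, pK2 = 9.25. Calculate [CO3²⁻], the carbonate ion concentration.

[CO3²⁻] = 0.0678 mmol/kg

α₂ = 1 / (1 + [H⁺]/K2 + [H⁺]²/(K1K2)) = 1 / (1 + 10^+1.38 + 10^-0.63)
   = 1 / (1 + 23.988 + 0.23442) = 1/25.223 = 0.03965
[CO3²⁻] = α₂ × DIC = 0.03965 × 1.71 = 0.0678 mmol/kg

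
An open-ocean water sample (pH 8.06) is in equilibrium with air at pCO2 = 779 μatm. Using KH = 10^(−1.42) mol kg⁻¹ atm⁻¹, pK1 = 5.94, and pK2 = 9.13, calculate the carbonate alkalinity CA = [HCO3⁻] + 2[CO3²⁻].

CA = 4.57 mmol/kg

[CO2*] = KH · pCO2 = 10^(−1.42) × 779×10^-6 = 2.962×10^-5 mol/kg
α₀ = 1/(1 + K1/[H⁺] + K1K2/[H⁺]²) = 1/(1 + 10^+2.12 + 10^+1.05) = 0.006942
DIC = [CO2*]/α₀ = 2.962×10^-5 / 0.006942 = 4.266 mmol/kg
CA = (α₁ + 2α₂)·DIC = (0.9152 + 2×0.07789) × 4.266 = 4.57 mmol/kg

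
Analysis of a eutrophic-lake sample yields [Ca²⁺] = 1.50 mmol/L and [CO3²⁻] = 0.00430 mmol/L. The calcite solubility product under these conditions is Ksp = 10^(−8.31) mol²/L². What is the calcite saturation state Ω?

Ksp = 10^(−8.31) = 4.898×10^-9
Ω = [Ca²⁺][CO3²⁻]/Ksp = (1.50×10^-3)(0.00430×10^-3) / 4.898×10^-9 = 1.32

Ω = 1.32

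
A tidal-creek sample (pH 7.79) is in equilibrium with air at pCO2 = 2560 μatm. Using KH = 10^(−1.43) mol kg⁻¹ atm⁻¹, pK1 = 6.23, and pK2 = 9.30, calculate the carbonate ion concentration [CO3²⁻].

[CO3²⁻] = 0.107 mmol/kg

[CO2*] = KH · pCO2 = 10^(−1.43) × 2560×10^-6 = 9.511×10^-5 mol/kg
α₀ = 1/(1 + K1/[H⁺] + K1K2/[H⁺]²) = 1/(1 + 10^+1.56 + 10^+0.05) = 0.02602
DIC = [CO2*]/α₀ = 9.511×10^-5 / 0.02602 = 3.655 mmol/kg
[CO3²⁻] = α₂·DIC; α₂ = 0.02920, so [CO3²⁻] = 0.02920 × 3.655 = 0.107 mmol/kg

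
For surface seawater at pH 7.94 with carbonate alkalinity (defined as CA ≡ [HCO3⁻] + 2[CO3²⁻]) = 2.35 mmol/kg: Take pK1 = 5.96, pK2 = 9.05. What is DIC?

DIC = 2.21 mmol/kg

CA = [HCO3⁻] + 2[CO3²⁻] = (α₁ + 2α₂)·DIC
At pH 7.94: [H⁺]/K1 = 10^-1.98 = 0.010471, K2/[H⁺] = 10^-1.11 = 0.077625
α₁ = 1/(1 + 0.010471 + 0.077625) = 1/1.0881 = 0.9190; α₂ = α₁·K2/[H⁺] = 0.07134
α₁ + 2α₂ = 1.0617
DIC = CA / (α₁ + 2α₂) = 2.35 / 1.0617 = 2.21 mmol/kg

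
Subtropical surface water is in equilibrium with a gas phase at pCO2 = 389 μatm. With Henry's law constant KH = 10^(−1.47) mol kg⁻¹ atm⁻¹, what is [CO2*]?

KH = 10^(−1.47) = 3.388×10^-2 mol kg⁻¹ atm⁻¹
[CO2*] = KH · pCO2 = 3.388×10^-2 × 389×10^-6 atm = 1.32×10^-5 mol/kg

[CO2*] = 13.2 μmol/kg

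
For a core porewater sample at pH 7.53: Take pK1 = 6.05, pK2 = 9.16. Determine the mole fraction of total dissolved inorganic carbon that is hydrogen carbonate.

α₁ = 0.946

α₁ = 1 / (1 + [H⁺]/K1 + K2/[H⁺]) = 1 / (1 + 10^-1.48 + 10^-1.63)
   = 1 / (1 + 0.033113 + 0.023442) = 1/1.0566 = 0.9465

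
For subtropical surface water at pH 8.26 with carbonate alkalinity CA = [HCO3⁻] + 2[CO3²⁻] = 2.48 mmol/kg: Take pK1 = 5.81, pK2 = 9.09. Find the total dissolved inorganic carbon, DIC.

DIC = 2.20 mmol/kg

CA = [HCO3⁻] + 2[CO3²⁻] = (α₁ + 2α₂)·DIC
At pH 8.26: [H⁺]/K1 = 10^-2.45 = 0.0035481, K2/[H⁺] = 10^-0.83 = 0.14791
α₁ = 1/(1 + 0.0035481 + 0.14791) = 1/1.1515 = 0.8685; α₂ = α₁·K2/[H⁺] = 0.1285
α₁ + 2α₂ = 1.1254
DIC = CA / (α₁ + 2α₂) = 2.48 / 1.1254 = 2.20 mmol/kg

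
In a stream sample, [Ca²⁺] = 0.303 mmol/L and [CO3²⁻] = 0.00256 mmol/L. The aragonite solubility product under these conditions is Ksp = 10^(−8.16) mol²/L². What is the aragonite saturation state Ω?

Ksp = 10^(−8.16) = 6.918×10^-9
Ω = [Ca²⁺][CO3²⁻]/Ksp = (0.303×10^-3)(0.00256×10^-3) / 6.918×10^-9 = 0.112

Ω = 0.112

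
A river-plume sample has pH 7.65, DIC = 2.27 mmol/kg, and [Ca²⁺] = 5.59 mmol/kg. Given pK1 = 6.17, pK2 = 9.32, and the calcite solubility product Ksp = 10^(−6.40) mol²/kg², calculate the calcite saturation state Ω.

α₂ = 1 / (1 + [H⁺]/K2 + [H⁺]²/(K1K2)) = 1 / (1 + 10^+1.67 + 10^+0.19)
   = 1 / (1 + 46.774 + 1.5488) = 1/49.322 = 0.02027
[CO3²⁻] = α₂ × DIC = 0.02027 × 2.27 = 0.04602 mmol/kg
Ksp = 10^(−6.40) = 3.981×10^-7
Ω = [Ca²⁺][CO3²⁻]/Ksp = (5.59×10^-3)(4.602×10^-5) / 3.981×10^-7 = 0.646

Ω = 0.646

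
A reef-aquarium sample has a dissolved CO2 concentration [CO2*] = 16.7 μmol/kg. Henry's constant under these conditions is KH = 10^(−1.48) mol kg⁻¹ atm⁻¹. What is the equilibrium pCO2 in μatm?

KH = 10^(−1.48) = 3.311×10^-2 mol kg⁻¹ atm⁻¹
pCO2 = [CO2*]/KH = 16.7×10^-6 / 3.311×10^-2 = 5.04×10^-4 atm = 504 μatm

pCO2 = 504 μatm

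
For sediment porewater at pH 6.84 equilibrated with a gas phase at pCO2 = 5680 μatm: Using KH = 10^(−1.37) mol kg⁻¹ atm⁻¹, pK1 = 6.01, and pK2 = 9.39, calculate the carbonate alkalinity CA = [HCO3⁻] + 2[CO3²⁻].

CA = 1.65 mmol/kg

[CO2*] = KH · pCO2 = 10^(−1.37) × 5680×10^-6 = 2.423×10^-4 mol/kg
α₀ = 1/(1 + K1/[H⁺] + K1K2/[H⁺]²) = 1/(1 + 10^+0.83 + 10^-1.72) = 0.1285
DIC = [CO2*]/α₀ = 2.423×10^-4 / 0.1285 = 1.885 mmol/kg
CA = (α₁ + 2α₂)·DIC = (0.8690 + 2×0.002449) × 1.885 = 1.65 mmol/kg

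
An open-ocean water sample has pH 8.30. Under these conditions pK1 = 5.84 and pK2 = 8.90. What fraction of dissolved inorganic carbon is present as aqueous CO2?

α₀ = 0.00276

α₀ = 1 / (1 + K1/[H⁺] + K1K2/[H⁺]²) = 1 / (1 + 10^+2.46 + 10^+1.86)
   = 1 / (1 + 288.40 + 72.444) = 1/361.85 = 0.002764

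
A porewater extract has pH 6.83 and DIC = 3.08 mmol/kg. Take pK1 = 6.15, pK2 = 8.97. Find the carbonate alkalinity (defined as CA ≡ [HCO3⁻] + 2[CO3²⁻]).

CA = 2.57 mmol/kg

CA = [HCO3⁻] + 2[CO3²⁻] = (α₁ + 2α₂)·DIC
At pH 6.83: [H⁺]/K1 = 10^-0.68 = 0.20893, K2/[H⁺] = 10^-2.14 = 0.0072444
α₁ = 1/(1 + 0.20893 + 0.0072444) = 1/1.2162 = 0.8223; α₂ = α₁·K2/[H⁺] = 0.005957
α₁ + 2α₂ = 0.8342
CA = 0.8342 × 3.08 = 2.57 mmol/kg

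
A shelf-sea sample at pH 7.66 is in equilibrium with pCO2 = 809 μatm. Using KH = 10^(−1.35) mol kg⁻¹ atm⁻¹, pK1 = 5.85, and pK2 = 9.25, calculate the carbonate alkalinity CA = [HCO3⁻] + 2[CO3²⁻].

CA = 2.45 mmol/kg

[CO2*] = KH · pCO2 = 10^(−1.35) × 809×10^-6 = 3.614×10^-5 mol/kg
α₀ = 1/(1 + K1/[H⁺] + K1K2/[H⁺]²) = 1/(1 + 10^+1.81 + 10^+0.22) = 0.01488
DIC = [CO2*]/α₀ = 3.614×10^-5 / 0.01488 = 2.429 mmol/kg
CA = (α₁ + 2α₂)·DIC = (0.9604 + 2×0.02469) × 2.429 = 2.45 mmol/kg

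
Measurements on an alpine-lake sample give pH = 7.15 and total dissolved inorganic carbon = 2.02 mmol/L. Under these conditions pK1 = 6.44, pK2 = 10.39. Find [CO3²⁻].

α₂ = 1 / (1 + [H⁺]/K2 + [H⁺]²/(K1K2)) = 1 / (1 + 10^+3.24 + 10^+2.53)
   = 1 / (1 + 1737.8 + 338.84) = 1/2077.6 = 0.0004813
[CO3²⁻] = α₂ × DIC = 0.0004813 × 2.02 = 0.000972 mmol/L = 0.972 μmol/L

[CO3²⁻] = 0.972 μmol/L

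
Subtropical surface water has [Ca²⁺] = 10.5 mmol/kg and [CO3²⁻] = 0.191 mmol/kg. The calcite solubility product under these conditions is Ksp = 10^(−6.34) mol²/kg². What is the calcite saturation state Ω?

Ω = 4.39

Ksp = 10^(−6.34) = 4.571×10^-7
Ω = [Ca²⁺][CO3²⁻]/Ksp = (10.5×10^-3)(0.191×10^-3) / 4.571×10^-7 = 4.39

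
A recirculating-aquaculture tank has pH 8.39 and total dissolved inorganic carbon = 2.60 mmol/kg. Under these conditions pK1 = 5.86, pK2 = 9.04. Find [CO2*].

[CO2*] = 6.25 μmol/kg

α₀ = 1 / (1 + K1/[H⁺] + K1K2/[H⁺]²) = 1 / (1 + 10^+2.53 + 10^+1.88)
   = 1 / (1 + 338.84 + 75.858) = 1/415.70 = 0.002406
[CO2*] = α₀ × DIC = 0.002406 × 2.60 = 0.00625 mmol/kg = 6.25 μmol/kg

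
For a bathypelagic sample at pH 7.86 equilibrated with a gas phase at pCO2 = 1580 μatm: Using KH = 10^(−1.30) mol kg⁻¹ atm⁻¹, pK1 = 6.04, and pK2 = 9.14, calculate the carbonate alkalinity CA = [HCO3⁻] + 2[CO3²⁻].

CA = 5.78 mmol/kg

[CO2*] = KH · pCO2 = 10^(−1.30) × 1580×10^-6 = 7.919×10^-5 mol/kg
α₀ = 1/(1 + K1/[H⁺] + K1K2/[H⁺]²) = 1/(1 + 10^+1.82 + 10^+0.54) = 0.01418
DIC = [CO2*]/α₀ = 7.919×10^-5 / 0.01418 = 5.586 mmol/kg
CA = (α₁ + 2α₂)·DIC = (0.9367 + 2×0.04916) × 5.586 = 5.78 mmol/kg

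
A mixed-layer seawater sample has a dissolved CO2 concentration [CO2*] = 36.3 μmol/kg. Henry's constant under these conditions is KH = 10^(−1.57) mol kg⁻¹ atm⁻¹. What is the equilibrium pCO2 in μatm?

pCO2 = 1350 μatm

KH = 10^(−1.57) = 2.692×10^-2 mol kg⁻¹ atm⁻¹
pCO2 = [CO2*]/KH = 36.3×10^-6 / 2.692×10^-2 = 1.35×10^-3 atm = 1350 μatm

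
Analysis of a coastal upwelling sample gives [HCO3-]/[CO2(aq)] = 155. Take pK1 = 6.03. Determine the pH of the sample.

From K1 = [H⁺][HCO3-]/[CO2(aq)]:  pH = pK1 + log₁₀([HCO3-]/[CO2(aq)])
log₁₀(155) = +2.190
pH = 6.03 + (+2.190) = 8.22

pH = 8.22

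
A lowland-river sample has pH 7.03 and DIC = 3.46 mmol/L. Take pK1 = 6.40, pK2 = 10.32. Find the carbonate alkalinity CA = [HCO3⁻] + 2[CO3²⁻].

CA = 2.80 mmol/L

CA = [HCO3⁻] + 2[CO3²⁻] = (α₁ + 2α₂)·DIC
At pH 7.03: [H⁺]/K1 = 10^-0.63 = 0.23442, K2/[H⁺] = 10^-3.29 = 0.00051286
α₁ = 1/(1 + 0.23442 + 0.00051286) = 1/1.2349 = 0.8098; α₂ = α₁·K2/[H⁺] = 0.0004153
α₁ + 2α₂ = 0.8106
CA = 0.8106 × 3.46 = 2.80 mmol/L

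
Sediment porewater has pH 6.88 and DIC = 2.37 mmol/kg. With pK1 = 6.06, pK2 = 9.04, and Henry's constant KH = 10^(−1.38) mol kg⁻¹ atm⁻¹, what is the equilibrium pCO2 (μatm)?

α₀ = 1 / (1 + K1/[H⁺] + K1K2/[H⁺]²) = 1 / (1 + 10^+0.82 + 10^-1.34)
   = 1 / (1 + 6.6069 + 0.045709) = 1/7.6526 = 0.1307
[CO2*] = α₀ × DIC = 0.1307 × 2.37 = 0.3097 mmol/kg
pCO2 = [CO2*]/KH = 3.097×10^-4 / 4.169×10^-2 = 7430 μatm

pCO2 = 7430 μatm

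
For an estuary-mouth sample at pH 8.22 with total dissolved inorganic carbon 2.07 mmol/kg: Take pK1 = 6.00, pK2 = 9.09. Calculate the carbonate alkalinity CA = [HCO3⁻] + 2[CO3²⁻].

CA = 2.30 mmol/kg

CA = [HCO3⁻] + 2[CO3²⁻] = (α₁ + 2α₂)·DIC
At pH 8.22: [H⁺]/K1 = 10^-2.22 = 0.0060256, K2/[H⁺] = 10^-0.87 = 0.13490
α₁ = 1/(1 + 0.0060256 + 0.13490) = 1/1.1409 = 0.8765; α₂ = α₁·K2/[H⁺] = 0.1182
α₁ + 2α₂ = 1.1130
CA = 1.1130 × 2.07 = 2.30 mmol/kg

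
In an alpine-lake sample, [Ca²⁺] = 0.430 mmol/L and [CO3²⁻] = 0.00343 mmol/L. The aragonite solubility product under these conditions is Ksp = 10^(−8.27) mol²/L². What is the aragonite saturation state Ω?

Ω = 0.275

Ksp = 10^(−8.27) = 5.370×10^-9
Ω = [Ca²⁺][CO3²⁻]/Ksp = (0.430×10^-3)(0.00343×10^-3) / 5.370×10^-9 = 0.275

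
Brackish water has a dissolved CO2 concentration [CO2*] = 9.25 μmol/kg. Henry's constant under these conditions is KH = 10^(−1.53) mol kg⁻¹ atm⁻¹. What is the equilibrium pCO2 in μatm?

KH = 10^(−1.53) = 2.951×10^-2 mol kg⁻¹ atm⁻¹
pCO2 = [CO2*]/KH = 9.25×10^-6 / 2.951×10^-2 = 3.13×10^-4 atm = 313 μatm

pCO2 = 313 μatm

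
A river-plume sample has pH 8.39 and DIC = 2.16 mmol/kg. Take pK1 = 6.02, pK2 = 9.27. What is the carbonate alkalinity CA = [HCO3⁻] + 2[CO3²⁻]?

CA = 2.40 mmol/kg

CA = [HCO3⁻] + 2[CO3²⁻] = (α₁ + 2α₂)·DIC
At pH 8.39: [H⁺]/K1 = 10^-2.37 = 0.0042658, K2/[H⁺] = 10^-0.88 = 0.13183
α₁ = 1/(1 + 0.0042658 + 0.13183) = 1/1.1361 = 0.8802; α₂ = α₁·K2/[H⁺] = 0.1160
α₁ + 2α₂ = 1.1123
CA = 1.1123 × 2.16 = 2.40 mmol/kg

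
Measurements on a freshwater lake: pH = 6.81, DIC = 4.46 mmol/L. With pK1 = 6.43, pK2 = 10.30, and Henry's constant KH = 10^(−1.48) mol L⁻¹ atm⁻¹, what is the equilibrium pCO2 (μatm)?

α₀ = 1 / (1 + K1/[H⁺] + K1K2/[H⁺]²) = 1 / (1 + 10^+0.38 + 10^-3.11)
   = 1 / (1 + 2.3988 + 0.00077625) = 1/3.3996 = 0.2942
[CO2*] = α₀ × DIC = 0.2942 × 4.46 = 1.312 mmol/L
pCO2 = [CO2*]/KH = 1.312×10^-3 / 3.311×10^-2 = 3.96×10^4 μatm

pCO2 = 3.96×10^4 μatm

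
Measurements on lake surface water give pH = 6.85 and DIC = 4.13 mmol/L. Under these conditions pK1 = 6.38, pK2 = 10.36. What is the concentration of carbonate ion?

[CO3²⁻] = 0.953 μmol/L

α₂ = 1 / (1 + [H⁺]/K2 + [H⁺]²/(K1K2)) = 1 / (1 + 10^+3.51 + 10^+3.04)
   = 1 / (1 + 3235.9 + 1096.5) = 1/4333.4 = 0.0002308
[CO3²⁻] = α₂ × DIC = 0.0002308 × 4.13 = 0.000953 mmol/L = 0.953 μmol/L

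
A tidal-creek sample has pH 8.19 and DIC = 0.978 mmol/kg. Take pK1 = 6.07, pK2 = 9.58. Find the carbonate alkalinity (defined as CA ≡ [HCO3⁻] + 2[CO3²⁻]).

CA = 1.01 mmol/kg

CA = [HCO3⁻] + 2[CO3²⁻] = (α₁ + 2α₂)·DIC
At pH 8.19: [H⁺]/K1 = 10^-2.12 = 0.0075858, K2/[H⁺] = 10^-1.39 = 0.040738
α₁ = 1/(1 + 0.0075858 + 0.040738) = 1/1.0483 = 0.9539; α₂ = α₁·K2/[H⁺] = 0.03886
α₁ + 2α₂ = 1.0316
CA = 1.0316 × 0.978 = 1.01 mmol/kg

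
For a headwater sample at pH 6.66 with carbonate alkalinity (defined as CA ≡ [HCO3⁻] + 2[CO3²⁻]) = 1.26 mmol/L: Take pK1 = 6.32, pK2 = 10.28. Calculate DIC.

CA = [HCO3⁻] + 2[CO3²⁻] = (α₁ + 2α₂)·DIC
At pH 6.66: [H⁺]/K1 = 10^-0.34 = 0.45709, K2/[H⁺] = 10^-3.62 = 0.00023988
α₁ = 1/(1 + 0.45709 + 0.00023988) = 1/1.4573 = 0.6862; α₂ = α₁·K2/[H⁺] = 0.0001646
α₁ + 2α₂ = 0.6865
DIC = CA / (α₁ + 2α₂) = 1.26 / 0.6865 = 1.84 mmol/L

DIC = 1.84 mmol/L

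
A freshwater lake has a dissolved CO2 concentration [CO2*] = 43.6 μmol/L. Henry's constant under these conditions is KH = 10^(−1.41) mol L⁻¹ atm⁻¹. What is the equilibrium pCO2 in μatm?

KH = 10^(−1.41) = 3.890×10^-2 mol L⁻¹ atm⁻¹
pCO2 = [CO2*]/KH = 43.6×10^-6 / 3.890×10^-2 = 1.12×10^-3 atm = 1120 μatm

pCO2 = 1120 μatm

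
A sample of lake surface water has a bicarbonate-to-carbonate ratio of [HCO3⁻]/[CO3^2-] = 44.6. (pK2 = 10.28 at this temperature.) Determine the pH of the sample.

pH = 8.63

From K2 = [H⁺][CO3^2-]/[HCO3⁻]:  pH = pK2 − log₁₀([HCO3⁻]/[CO3^2-])
log₁₀(44.6) = +1.649
pH = 10.28 − (+1.649) = 8.63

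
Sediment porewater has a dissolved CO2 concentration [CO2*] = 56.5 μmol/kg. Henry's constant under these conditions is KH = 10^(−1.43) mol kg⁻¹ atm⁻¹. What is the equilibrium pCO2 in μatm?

pCO2 = 1520 μatm

KH = 10^(−1.43) = 3.715×10^-2 mol kg⁻¹ atm⁻¹
pCO2 = [CO2*]/KH = 56.5×10^-6 / 3.715×10^-2 = 1.52×10^-3 atm = 1520 μatm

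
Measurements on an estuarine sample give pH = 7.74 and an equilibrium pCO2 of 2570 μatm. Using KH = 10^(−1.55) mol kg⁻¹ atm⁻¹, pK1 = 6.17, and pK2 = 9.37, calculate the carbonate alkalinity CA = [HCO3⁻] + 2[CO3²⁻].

[CO2*] = KH · pCO2 = 10^(−1.55) × 2570×10^-6 = 7.243×10^-5 mol/kg
α₀ = 1/(1 + K1/[H⁺] + K1K2/[H⁺]²) = 1/(1 + 10^+1.57 + 10^-0.06) = 0.02562
DIC = [CO2*]/α₀ = 7.243×10^-5 / 0.02562 = 2.827 mmol/kg
CA = (α₁ + 2α₂)·DIC = (0.9521 + 2×0.02232) × 2.827 = 2.82 mmol/kg

CA = 2.82 mmol/kg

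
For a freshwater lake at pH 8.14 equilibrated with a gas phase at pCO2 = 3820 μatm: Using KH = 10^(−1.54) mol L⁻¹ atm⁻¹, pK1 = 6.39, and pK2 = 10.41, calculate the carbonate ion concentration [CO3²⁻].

[CO3²⁻] = 0.0333 mmol/L

[CO2*] = KH · pCO2 = 10^(−1.54) × 3820×10^-6 = 1.102×10^-4 mol/L
α₀ = 1/(1 + K1/[H⁺] + K1K2/[H⁺]²) = 1/(1 + 10^+1.75 + 10^-0.52) = 0.01738
DIC = [CO2*]/α₀ = 1.102×10^-4 / 0.01738 = 6.339 mmol/L
[CO3²⁻] = α₂·DIC; α₂ = 0.005249, so [CO3²⁻] = 0.005249 × 6.339 = 0.0333 mmol/L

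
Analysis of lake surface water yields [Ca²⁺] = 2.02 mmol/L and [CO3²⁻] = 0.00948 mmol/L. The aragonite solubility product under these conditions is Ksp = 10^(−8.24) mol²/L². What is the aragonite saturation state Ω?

Ksp = 10^(−8.24) = 5.754×10^-9
Ω = [Ca²⁺][CO3²⁻]/Ksp = (2.02×10^-3)(0.00948×10^-3) / 5.754×10^-9 = 3.33

Ω = 3.33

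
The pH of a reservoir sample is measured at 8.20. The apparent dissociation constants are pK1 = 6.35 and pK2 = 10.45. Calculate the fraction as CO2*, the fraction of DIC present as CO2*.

α₀ = 1 / (1 + K1/[H⁺] + K1K2/[H⁺]²) = 1 / (1 + 10^+1.85 + 10^-0.40)
   = 1 / (1 + 70.795 + 0.39811) = 1/72.193 = 0.01385

α₀ = 0.0139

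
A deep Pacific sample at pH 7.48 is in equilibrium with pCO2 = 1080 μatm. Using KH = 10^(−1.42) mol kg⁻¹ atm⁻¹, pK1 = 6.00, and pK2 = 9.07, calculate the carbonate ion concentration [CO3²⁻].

[CO2*] = KH · pCO2 = 10^(−1.42) × 1080×10^-6 = 4.106×10^-5 mol/kg
α₀ = 1/(1 + K1/[H⁺] + K1K2/[H⁺]²) = 1/(1 + 10^+1.48 + 10^-0.11) = 0.03127
DIC = [CO2*]/α₀ = 4.106×10^-5 / 0.03127 = 1.313 mmol/kg
[CO3²⁻] = α₂·DIC; α₂ = 0.02428, so [CO3²⁻] = 0.02428 × 1.313 = 0.0319 mmol/kg

[CO3²⁻] = 0.0319 mmol/kg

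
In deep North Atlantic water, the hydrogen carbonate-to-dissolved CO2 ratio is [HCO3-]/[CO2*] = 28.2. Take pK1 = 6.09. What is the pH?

From K1 = [H⁺][HCO3-]/[CO2*]:  pH = pK1 + log₁₀([HCO3-]/[CO2*])
log₁₀(28.2) = +1.450
pH = 6.09 + (+1.450) = 7.54

pH = 7.54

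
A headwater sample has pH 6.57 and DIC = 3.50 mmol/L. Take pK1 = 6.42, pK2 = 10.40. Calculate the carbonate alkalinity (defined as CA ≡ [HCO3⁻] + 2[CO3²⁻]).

CA = [HCO3⁻] + 2[CO3²⁻] = (α₁ + 2α₂)·DIC
At pH 6.57: [H⁺]/K1 = 10^-0.15 = 0.70795, K2/[H⁺] = 10^-3.83 = 0.00014791
α₁ = 1/(1 + 0.70795 + 0.00014791) = 1/1.7081 = 0.5854; α₂ = α₁·K2/[H⁺] = 8.659×10^-5
α₁ + 2α₂ = 0.5856
CA = 0.5856 × 3.50 = 2.05 mmol/L

CA = 2.05 mmol/L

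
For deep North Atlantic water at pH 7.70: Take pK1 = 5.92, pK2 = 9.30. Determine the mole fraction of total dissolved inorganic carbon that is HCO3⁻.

α₁ = 1 / (1 + [H⁺]/K1 + K2/[H⁺]) = 1 / (1 + 10^-1.78 + 10^-1.60)
   = 1 / (1 + 0.016596 + 0.025119) = 1/1.0417 = 0.9600

α₁ = 0.960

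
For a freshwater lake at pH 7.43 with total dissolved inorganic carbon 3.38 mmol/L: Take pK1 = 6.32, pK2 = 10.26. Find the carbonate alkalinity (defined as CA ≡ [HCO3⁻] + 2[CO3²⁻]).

CA = [HCO3⁻] + 2[CO3²⁻] = (α₁ + 2α₂)·DIC
At pH 7.43: [H⁺]/K1 = 10^-1.11 = 0.077625, K2/[H⁺] = 10^-2.83 = 0.0014791
α₁ = 1/(1 + 0.077625 + 0.0014791) = 1/1.0791 = 0.9267; α₂ = α₁·K2/[H⁺] = 0.001371
α₁ + 2α₂ = 0.9294
CA = 0.9294 × 3.38 = 3.14 mmol/L

CA = 3.14 mmol/L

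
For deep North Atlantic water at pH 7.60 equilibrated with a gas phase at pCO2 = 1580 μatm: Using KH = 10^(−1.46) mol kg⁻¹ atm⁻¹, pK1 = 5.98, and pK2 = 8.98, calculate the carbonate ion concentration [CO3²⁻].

[CO2*] = KH · pCO2 = 10^(−1.46) × 1580×10^-6 = 5.478×10^-5 mol/kg
α₀ = 1/(1 + K1/[H⁺] + K1K2/[H⁺]²) = 1/(1 + 10^+1.62 + 10^+0.24) = 0.02251
DIC = [CO2*]/α₀ = 5.478×10^-5 / 0.02251 = 2.434 mmol/kg
[CO3²⁻] = α₂·DIC; α₂ = 0.03912, so [CO3²⁻] = 0.03912 × 2.434 = 0.0952 mmol/kg

[CO3²⁻] = 0.0952 mmol/kg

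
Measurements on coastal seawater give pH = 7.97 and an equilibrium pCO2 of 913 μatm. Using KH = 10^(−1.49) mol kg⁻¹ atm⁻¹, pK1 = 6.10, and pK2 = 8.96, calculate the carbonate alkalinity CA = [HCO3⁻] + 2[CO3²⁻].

[CO2*] = KH · pCO2 = 10^(−1.49) × 913×10^-6 = 2.954×10^-5 mol/kg
α₀ = 1/(1 + K1/[H⁺] + K1K2/[H⁺]²) = 1/(1 + 10^+1.87 + 10^+0.88) = 0.01209
DIC = [CO2*]/α₀ = 2.954×10^-5 / 0.01209 = 2.444 mmol/kg
CA = (α₁ + 2α₂)·DIC = (0.8962 + 2×0.09171) × 2.444 = 2.64 mmol/kg

CA = 2.64 mmol/kg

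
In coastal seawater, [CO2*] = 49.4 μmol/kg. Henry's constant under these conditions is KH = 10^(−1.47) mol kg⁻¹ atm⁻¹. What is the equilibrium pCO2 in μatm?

pCO2 = 1460 μatm

KH = 10^(−1.47) = 3.388×10^-2 mol kg⁻¹ atm⁻¹
pCO2 = [CO2*]/KH = 49.4×10^-6 / 3.388×10^-2 = 1.46×10^-3 atm = 1460 μatm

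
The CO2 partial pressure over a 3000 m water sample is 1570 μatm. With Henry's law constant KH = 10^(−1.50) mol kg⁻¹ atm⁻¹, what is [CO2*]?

KH = 10^(−1.50) = 3.162×10^-2 mol kg⁻¹ atm⁻¹
[CO2*] = KH · pCO2 = 3.162×10^-2 × 1570×10^-6 atm = 4.96×10^-5 mol/kg

[CO2*] = 49.6 μmol/kg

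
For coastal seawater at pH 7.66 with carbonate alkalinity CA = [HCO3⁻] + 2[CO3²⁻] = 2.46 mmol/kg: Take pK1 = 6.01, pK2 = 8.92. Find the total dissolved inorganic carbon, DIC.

DIC = 2.39 mmol/kg

CA = [HCO3⁻] + 2[CO3²⁻] = (α₁ + 2α₂)·DIC
At pH 7.66: [H⁺]/K1 = 10^-1.65 = 0.022387, K2/[H⁺] = 10^-1.26 = 0.054954
α₁ = 1/(1 + 0.022387 + 0.054954) = 1/1.0773 = 0.9282; α₂ = α₁·K2/[H⁺] = 0.05101
α₁ + 2α₂ = 1.0302
DIC = CA / (α₁ + 2α₂) = 2.46 / 1.0302 = 2.39 mmol/kg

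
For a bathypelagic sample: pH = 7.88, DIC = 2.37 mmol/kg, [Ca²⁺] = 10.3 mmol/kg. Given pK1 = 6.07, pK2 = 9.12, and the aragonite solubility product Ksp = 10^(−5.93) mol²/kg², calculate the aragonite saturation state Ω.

Ω = 1.11

α₂ = 1 / (1 + [H⁺]/K2 + [H⁺]²/(K1K2)) = 1 / (1 + 10^+1.24 + 10^-0.57)
   = 1 / (1 + 17.378 + 0.26915) = 1/18.647 = 0.05363
[CO3²⁻] = α₂ × DIC = 0.05363 × 2.37 = 0.1271 mmol/kg
Ksp = 10^(−5.93) = 1.175×10^-6
Ω = [Ca²⁺][CO3²⁻]/Ksp = (10.3×10^-3)(1.271×10^-4) / 1.175×10^-6 = 1.11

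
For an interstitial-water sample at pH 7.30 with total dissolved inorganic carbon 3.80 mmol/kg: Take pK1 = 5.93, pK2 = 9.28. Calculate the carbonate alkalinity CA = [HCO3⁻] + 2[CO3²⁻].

CA = [HCO3⁻] + 2[CO3²⁻] = (α₁ + 2α₂)·DIC
At pH 7.30: [H⁺]/K1 = 10^-1.37 = 0.042658, K2/[H⁺] = 10^-1.98 = 0.010471
α₁ = 1/(1 + 0.042658 + 0.010471) = 1/1.0531 = 0.9496; α₂ = α₁·K2/[H⁺] = 0.009943
α₁ + 2α₂ = 0.9694
CA = 0.9694 × 3.80 = 3.68 mmol/kg

CA = 3.68 mmol/kg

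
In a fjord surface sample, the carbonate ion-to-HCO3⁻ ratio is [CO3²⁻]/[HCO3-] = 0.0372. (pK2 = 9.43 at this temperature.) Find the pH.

From K2 = [H⁺][CO3²⁻]/[HCO3-]:  pH = pK2 + log₁₀([CO3²⁻]/[HCO3-])
log₁₀(0.0372) = -1.429
pH = 9.43 + (-1.429) = 8.00

pH = 8.00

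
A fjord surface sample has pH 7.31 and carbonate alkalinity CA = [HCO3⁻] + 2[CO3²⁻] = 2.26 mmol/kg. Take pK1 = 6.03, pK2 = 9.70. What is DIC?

DIC = 2.37 mmol/kg

CA = [HCO3⁻] + 2[CO3²⁻] = (α₁ + 2α₂)·DIC
At pH 7.31: [H⁺]/K1 = 10^-1.28 = 0.052481, K2/[H⁺] = 10^-2.39 = 0.0040738
α₁ = 1/(1 + 0.052481 + 0.0040738) = 1/1.0566 = 0.9465; α₂ = α₁·K2/[H⁺] = 0.003856
α₁ + 2α₂ = 0.9542
DIC = CA / (α₁ + 2α₂) = 2.26 / 0.9542 = 2.37 mmol/kg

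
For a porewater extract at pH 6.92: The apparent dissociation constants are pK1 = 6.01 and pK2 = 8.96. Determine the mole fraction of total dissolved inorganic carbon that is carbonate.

α₂ = 1 / (1 + [H⁺]/K2 + [H⁺]²/(K1K2)) = 1 / (1 + 10^+2.04 + 10^+1.13)
   = 1 / (1 + 109.65 + 13.490) = 1/124.14 = 0.008056

α₂ = 0.00806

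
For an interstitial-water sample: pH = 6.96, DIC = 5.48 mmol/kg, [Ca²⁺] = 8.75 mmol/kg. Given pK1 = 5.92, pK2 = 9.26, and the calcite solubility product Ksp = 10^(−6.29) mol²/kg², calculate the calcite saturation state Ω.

α₂ = 1 / (1 + [H⁺]/K2 + [H⁺]²/(K1K2)) = 1 / (1 + 10^+2.30 + 10^+1.26)
   = 1 / (1 + 199.53 + 18.197) = 1/218.72 = 0.004572
[CO3²⁻] = α₂ × DIC = 0.004572 × 5.48 = 0.02505 mmol/kg
Ksp = 10^(−6.29) = 5.129×10^-7
Ω = [Ca²⁺][CO3²⁻]/Ksp = (8.75×10^-3)(2.505×10^-5) / 5.129×10^-7 = 0.427

Ω = 0.427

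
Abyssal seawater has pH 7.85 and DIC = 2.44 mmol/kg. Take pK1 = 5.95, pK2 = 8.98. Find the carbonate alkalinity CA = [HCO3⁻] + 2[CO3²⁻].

CA = 2.58 mmol/kg

CA = [HCO3⁻] + 2[CO3²⁻] = (α₁ + 2α₂)·DIC
At pH 7.85: [H⁺]/K1 = 10^-1.90 = 0.012589, K2/[H⁺] = 10^-1.13 = 0.074131
α₁ = 1/(1 + 0.012589 + 0.074131) = 1/1.0867 = 0.9202; α₂ = α₁·K2/[H⁺] = 0.06822
α₁ + 2α₂ = 1.0566
CA = 1.0566 × 2.44 = 2.58 mmol/kg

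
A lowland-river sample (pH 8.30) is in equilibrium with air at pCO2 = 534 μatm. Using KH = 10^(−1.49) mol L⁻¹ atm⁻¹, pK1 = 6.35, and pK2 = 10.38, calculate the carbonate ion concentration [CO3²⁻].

[CO2*] = KH · pCO2 = 10^(−1.49) × 534×10^-6 = 1.728×10^-5 mol/L
α₀ = 1/(1 + K1/[H⁺] + K1K2/[H⁺]²) = 1/(1 + 10^+1.95 + 10^-0.13) = 0.01101
DIC = [CO2*]/α₀ = 1.728×10^-5 / 0.01101 = 1.570 mmol/L
[CO3²⁻] = α₂·DIC; α₂ = 0.008158, so [CO3²⁻] = 0.008158 × 1.570 = 0.0128 mmol/L = 12.8 μmol/L

[CO3²⁻] = 12.8 μmol/L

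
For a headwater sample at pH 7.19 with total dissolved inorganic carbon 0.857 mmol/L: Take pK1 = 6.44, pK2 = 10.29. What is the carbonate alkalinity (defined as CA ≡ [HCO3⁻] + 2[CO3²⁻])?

CA = [HCO3⁻] + 2[CO3²⁻] = (α₁ + 2α₂)·DIC
At pH 7.19: [H⁺]/K1 = 10^-0.75 = 0.17783, K2/[H⁺] = 10^-3.10 = 0.00079433
α₁ = 1/(1 + 0.17783 + 0.00079433) = 1/1.1786 = 0.8484; α₂ = α₁·K2/[H⁺] = 0.0006739
α₁ + 2α₂ = 0.8498
CA = 0.8498 × 0.857 = 0.728 mmol/L

CA = 0.728 mmol/L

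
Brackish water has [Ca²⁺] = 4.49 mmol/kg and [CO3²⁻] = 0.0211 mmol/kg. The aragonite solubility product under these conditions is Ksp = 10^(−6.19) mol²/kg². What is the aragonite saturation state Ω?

Ω = 0.147

Ksp = 10^(−6.19) = 6.457×10^-7
Ω = [Ca²⁺][CO3²⁻]/Ksp = (4.49×10^-3)(0.0211×10^-3) / 6.457×10^-7 = 0.147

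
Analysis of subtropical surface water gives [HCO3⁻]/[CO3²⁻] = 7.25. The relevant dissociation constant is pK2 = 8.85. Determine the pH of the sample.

pH = 7.99

From K2 = [H⁺][CO3²⁻]/[HCO3⁻]:  pH = pK2 − log₁₀([HCO3⁻]/[CO3²⁻])
log₁₀(7.25) = +0.860
pH = 8.85 − (+0.860) = 7.99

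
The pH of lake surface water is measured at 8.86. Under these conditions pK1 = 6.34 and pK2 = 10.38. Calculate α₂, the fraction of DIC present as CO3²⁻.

α₂ = 0.0292

α₂ = 1 / (1 + [H⁺]/K2 + [H⁺]²/(K1K2)) = 1 / (1 + 10^+1.52 + 10^-1.00)
   = 1 / (1 + 33.113 + 0.10000) = 1/34.213 = 0.02923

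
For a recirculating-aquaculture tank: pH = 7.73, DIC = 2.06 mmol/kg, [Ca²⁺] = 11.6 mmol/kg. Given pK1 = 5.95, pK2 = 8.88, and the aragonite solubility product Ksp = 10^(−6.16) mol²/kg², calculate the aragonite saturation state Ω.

α₂ = 1 / (1 + [H⁺]/K2 + [H⁺]²/(K1K2)) = 1 / (1 + 10^+1.15 + 10^-0.63)
   = 1 / (1 + 14.125 + 0.23442) = 1/15.360 = 0.06511
[CO3²⁻] = α₂ × DIC = 0.06511 × 2.06 = 0.1341 mmol/kg
Ksp = 10^(−6.16) = 6.918×10^-7
Ω = [Ca²⁺][CO3²⁻]/Ksp = (11.6×10^-3)(1.341×10^-4) / 6.918×10^-7 = 2.25

Ω = 2.25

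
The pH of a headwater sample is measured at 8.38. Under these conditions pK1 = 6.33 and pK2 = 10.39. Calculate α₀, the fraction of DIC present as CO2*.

α₀ = 1 / (1 + K1/[H⁺] + K1K2/[H⁺]²) = 1 / (1 + 10^+2.05 + 10^+0.04)
   = 1 / (1 + 112.20 + 1.0965) = 1/114.30 = 0.008749

α₀ = 0.00875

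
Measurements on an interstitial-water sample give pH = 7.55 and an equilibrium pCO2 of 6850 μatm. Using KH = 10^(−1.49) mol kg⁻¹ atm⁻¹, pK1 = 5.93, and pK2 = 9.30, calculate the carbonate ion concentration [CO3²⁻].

[CO2*] = KH · pCO2 = 10^(−1.49) × 6850×10^-6 = 2.217×10^-4 mol/kg
α₀ = 1/(1 + K1/[H⁺] + K1K2/[H⁺]²) = 1/(1 + 10^+1.62 + 10^-0.13) = 0.02303
DIC = [CO2*]/α₀ = 2.217×10^-4 / 0.02303 = 9.626 mmol/kg
[CO3²⁻] = α₂·DIC; α₂ = 0.01707, so [CO3²⁻] = 0.01707 × 9.626 = 0.164 mmol/kg

[CO3²⁻] = 0.164 mmol/kg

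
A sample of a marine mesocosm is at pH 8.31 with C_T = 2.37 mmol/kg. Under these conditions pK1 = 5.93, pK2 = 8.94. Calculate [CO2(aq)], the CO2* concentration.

α₀ = 1 / (1 + K1/[H⁺] + K1K2/[H⁺]²) = 1 / (1 + 10^+2.38 + 10^+1.75)
   = 1 / (1 + 239.88 + 56.234) = 1/297.12 = 0.003366
[CO2*] = α₀ × DIC = 0.003366 × 2.37 = 0.00798 mmol/kg = 7.98 μmol/kg

[CO2*] = 7.98 μmol/kg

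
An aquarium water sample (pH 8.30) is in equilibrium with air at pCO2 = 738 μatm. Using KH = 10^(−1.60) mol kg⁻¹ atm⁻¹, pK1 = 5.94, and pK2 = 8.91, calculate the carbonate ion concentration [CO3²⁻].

[CO2*] = KH · pCO2 = 10^(−1.60) × 738×10^-6 = 1.854×10^-5 mol/kg
α₀ = 1/(1 + K1/[H⁺] + K1K2/[H⁺]²) = 1/(1 + 10^+2.36 + 10^+1.75) = 0.003493
DIC = [CO2*]/α₀ = 1.854×10^-5 / 0.003493 = 5.308 mmol/kg
[CO3²⁻] = α₂·DIC; α₂ = 0.1964, so [CO3²⁻] = 0.1964 × 5.308 = 1.04 mmol/kg

[CO3²⁻] = 1.04 mmol/kg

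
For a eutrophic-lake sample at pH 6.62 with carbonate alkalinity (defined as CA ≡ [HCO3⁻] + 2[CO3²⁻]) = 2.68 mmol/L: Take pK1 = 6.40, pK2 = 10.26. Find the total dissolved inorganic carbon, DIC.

CA = [HCO3⁻] + 2[CO3²⁻] = (α₁ + 2α₂)·DIC
At pH 6.62: [H⁺]/K1 = 10^-0.22 = 0.60256, K2/[H⁺] = 10^-3.64 = 0.00022909
α₁ = 1/(1 + 0.60256 + 0.00022909) = 1/1.6028 = 0.6239; α₂ = α₁·K2/[H⁺] = 0.0001429
α₁ + 2α₂ = 0.6242
DIC = CA / (α₁ + 2α₂) = 2.68 / 0.6242 = 4.29 mmol/L

DIC = 4.29 mmol/L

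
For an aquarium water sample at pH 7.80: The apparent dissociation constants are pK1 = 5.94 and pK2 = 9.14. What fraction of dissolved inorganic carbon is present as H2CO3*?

α₀ = 1 / (1 + K1/[H⁺] + K1K2/[H⁺]²) = 1 / (1 + 10^+1.86 + 10^+0.52)
   = 1 / (1 + 72.444 + 3.3113) = 1/76.755 = 0.01303

α₀ = 0.0130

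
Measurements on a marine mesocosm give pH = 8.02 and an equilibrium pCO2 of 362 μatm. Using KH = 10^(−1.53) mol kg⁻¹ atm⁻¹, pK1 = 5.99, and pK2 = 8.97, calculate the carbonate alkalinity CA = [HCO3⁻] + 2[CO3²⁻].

[CO2*] = KH · pCO2 = 10^(−1.53) × 362×10^-6 = 1.068×10^-5 mol/kg
α₀ = 1/(1 + K1/[H⁺] + K1K2/[H⁺]²) = 1/(1 + 10^+2.03 + 10^+1.08) = 0.008321
DIC = [CO2*]/α₀ = 1.068×10^-5 / 0.008321 = 1.284 mmol/kg
CA = (α₁ + 2α₂)·DIC = (0.8916 + 2×0.1000) × 1.284 = 1.40 mmol/kg

CA = 1.40 mmol/kg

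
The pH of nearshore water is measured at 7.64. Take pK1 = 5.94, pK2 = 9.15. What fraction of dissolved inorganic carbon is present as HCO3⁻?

α₁ = 1 / (1 + [H⁺]/K1 + K2/[H⁺]) = 1 / (1 + 10^-1.70 + 10^-1.51)
   = 1 / (1 + 0.019953 + 0.030903) = 1/1.0509 = 0.9516

α₁ = 0.952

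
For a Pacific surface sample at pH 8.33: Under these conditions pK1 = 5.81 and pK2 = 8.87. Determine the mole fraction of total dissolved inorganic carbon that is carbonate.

α₂ = 1 / (1 + [H⁺]/K2 + [H⁺]²/(K1K2)) = 1 / (1 + 10^+0.54 + 10^-1.98)
   = 1 / (1 + 3.4674 + 0.010471) = 1/4.4778 = 0.2233

α₂ = 0.223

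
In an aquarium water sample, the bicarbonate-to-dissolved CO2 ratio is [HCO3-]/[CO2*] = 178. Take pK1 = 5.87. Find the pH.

pH = 8.12

From K1 = [H⁺][HCO3-]/[CO2*]:  pH = pK1 + log₁₀([HCO3-]/[CO2*])
log₁₀(178) = +2.250
pH = 5.87 + (+2.250) = 8.12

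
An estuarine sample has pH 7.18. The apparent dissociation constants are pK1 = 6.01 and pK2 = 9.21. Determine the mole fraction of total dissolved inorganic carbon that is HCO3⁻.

α₁ = 1 / (1 + [H⁺]/K1 + K2/[H⁺]) = 1 / (1 + 10^-1.17 + 10^-2.03)
   = 1 / (1 + 0.067608 + 0.0093325) = 1/1.0769 = 0.9286

α₁ = 0.929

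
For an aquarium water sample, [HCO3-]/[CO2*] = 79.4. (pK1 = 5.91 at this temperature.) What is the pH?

pH = 7.81

From K1 = [H⁺][HCO3-]/[CO2*]:  pH = pK1 + log₁₀([HCO3-]/[CO2*])
log₁₀(79.4) = +1.900
pH = 5.91 + (+1.900) = 7.81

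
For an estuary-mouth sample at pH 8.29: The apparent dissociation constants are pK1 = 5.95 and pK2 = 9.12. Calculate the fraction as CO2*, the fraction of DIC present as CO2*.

α₀ = 0.00397

α₀ = 1 / (1 + K1/[H⁺] + K1K2/[H⁺]²) = 1 / (1 + 10^+2.34 + 10^+1.51)
   = 1 / (1 + 218.78 + 32.359) = 1/252.14 = 0.003966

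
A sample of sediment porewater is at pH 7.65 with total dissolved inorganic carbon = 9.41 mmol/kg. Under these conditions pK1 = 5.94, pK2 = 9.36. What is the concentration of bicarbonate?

[HCO3⁻] = 9.06 mmol/kg

α₁ = 1 / (1 + [H⁺]/K1 + K2/[H⁺]) = 1 / (1 + 10^-1.71 + 10^-1.71)
   = 1 / (1 + 0.019498 + 0.019498) = 1/1.0390 = 0.9625
[HCO3⁻] = α₁ × DIC = 0.9625 × 9.41 = 9.06 mmol/kg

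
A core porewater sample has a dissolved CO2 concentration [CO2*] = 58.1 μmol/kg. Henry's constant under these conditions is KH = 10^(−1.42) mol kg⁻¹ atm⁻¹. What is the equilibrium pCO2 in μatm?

pCO2 = 1530 μatm

KH = 10^(−1.42) = 3.802×10^-2 mol kg⁻¹ atm⁻¹
pCO2 = [CO2*]/KH = 58.1×10^-6 / 3.802×10^-2 = 1.53×10^-3 atm = 1530 μatm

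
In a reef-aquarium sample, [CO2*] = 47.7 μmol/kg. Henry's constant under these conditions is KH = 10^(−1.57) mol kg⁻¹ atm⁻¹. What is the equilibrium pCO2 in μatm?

KH = 10^(−1.57) = 2.692×10^-2 mol kg⁻¹ atm⁻¹
pCO2 = [CO2*]/KH = 47.7×10^-6 / 2.692×10^-2 = 1.77×10^-3 atm = 1770 μatm

pCO2 = 1770 μatm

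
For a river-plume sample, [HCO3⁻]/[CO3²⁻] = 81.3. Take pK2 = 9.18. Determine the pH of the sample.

pH = 7.27

From K2 = [H⁺][CO3²⁻]/[HCO3⁻]:  pH = pK2 − log₁₀([HCO3⁻]/[CO3²⁻])
log₁₀(81.3) = +1.910
pH = 9.18 − (+1.910) = 7.27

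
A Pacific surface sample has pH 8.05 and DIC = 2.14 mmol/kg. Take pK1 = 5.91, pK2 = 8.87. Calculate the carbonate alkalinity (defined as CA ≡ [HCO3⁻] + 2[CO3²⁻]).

CA = 2.41 mmol/kg

CA = [HCO3⁻] + 2[CO3²⁻] = (α₁ + 2α₂)·DIC
At pH 8.05: [H⁺]/K1 = 10^-2.14 = 0.0072444, K2/[H⁺] = 10^-0.82 = 0.15136
α₁ = 1/(1 + 0.0072444 + 0.15136) = 1/1.1586 = 0.8631; α₂ = α₁·K2/[H⁺] = 0.1306
α₁ + 2α₂ = 1.1244
CA = 1.1244 × 2.14 = 2.41 mmol/kg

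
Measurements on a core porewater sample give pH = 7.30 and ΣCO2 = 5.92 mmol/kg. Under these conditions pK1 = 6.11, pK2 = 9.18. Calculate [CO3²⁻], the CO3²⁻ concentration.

α₂ = 1 / (1 + [H⁺]/K2 + [H⁺]²/(K1K2)) = 1 / (1 + 10^+1.88 + 10^+0.69)
   = 1 / (1 + 75.858 + 4.8978) = 1/81.756 = 0.01223
[CO3²⁻] = α₂ × DIC = 0.01223 × 5.92 = 0.0724 mmol/kg

[CO3²⁻] = 0.0724 mmol/kg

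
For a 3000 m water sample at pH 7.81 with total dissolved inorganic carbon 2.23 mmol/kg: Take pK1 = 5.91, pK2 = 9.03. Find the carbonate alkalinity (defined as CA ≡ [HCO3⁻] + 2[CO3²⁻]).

CA = [HCO3⁻] + 2[CO3²⁻] = (α₁ + 2α₂)·DIC
At pH 7.81: [H⁺]/K1 = 10^-1.90 = 0.012589, K2/[H⁺] = 10^-1.22 = 0.060256
α₁ = 1/(1 + 0.012589 + 0.060256) = 1/1.0728 = 0.9321; α₂ = α₁·K2/[H⁺] = 0.05616
α₁ + 2α₂ = 1.0444
CA = 1.0444 × 2.23 = 2.33 mmol/kg

CA = 2.33 mmol/kg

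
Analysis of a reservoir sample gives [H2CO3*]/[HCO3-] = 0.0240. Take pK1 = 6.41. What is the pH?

From K1 = [H⁺][HCO3-]/[H2CO3*]:  pH = pK1 − log₁₀([H2CO3*]/[HCO3-])
log₁₀(0.0240) = -1.620
pH = 6.41 − (-1.620) = 8.03

pH = 8.03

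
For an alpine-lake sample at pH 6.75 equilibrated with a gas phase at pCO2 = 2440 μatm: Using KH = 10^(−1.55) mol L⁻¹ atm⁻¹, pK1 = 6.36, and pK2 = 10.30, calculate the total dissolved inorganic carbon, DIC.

[CO2*] = KH · pCO2 = 10^(−1.55) × 2440×10^-6 = 6.877×10^-5 mol/L
α₀ = 1/(1 + K1/[H⁺] + K1K2/[H⁺]²) = 1/(1 + 10^+0.39 + 10^-3.16) = 0.2894
DIC = [CO2*]/α₀ = 6.877×10^-5 / 0.2894 = 0.238 mmol/L

DIC = 0.238 mmol/L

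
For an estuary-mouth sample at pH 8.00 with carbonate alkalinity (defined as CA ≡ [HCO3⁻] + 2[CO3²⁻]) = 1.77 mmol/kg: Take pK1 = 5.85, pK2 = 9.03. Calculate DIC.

DIC = 1.64 mmol/kg

CA = [HCO3⁻] + 2[CO3²⁻] = (α₁ + 2α₂)·DIC
At pH 8.00: [H⁺]/K1 = 10^-2.15 = 0.0070795, K2/[H⁺] = 10^-1.03 = 0.093325
α₁ = 1/(1 + 0.0070795 + 0.093325) = 1/1.1004 = 0.9088; α₂ = α₁·K2/[H⁺] = 0.08481
α₁ + 2α₂ = 1.0784
DIC = CA / (α₁ + 2α₂) = 1.77 / 1.0784 = 1.64 mmol/kg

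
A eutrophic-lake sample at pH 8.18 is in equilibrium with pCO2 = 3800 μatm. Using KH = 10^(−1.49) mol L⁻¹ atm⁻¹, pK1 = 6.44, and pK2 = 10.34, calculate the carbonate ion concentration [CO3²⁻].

[CO3²⁻] = 0.0468 mmol/L

[CO2*] = KH · pCO2 = 10^(−1.49) × 3800×10^-6 = 1.230×10^-4 mol/L
α₀ = 1/(1 + K1/[H⁺] + K1K2/[H⁺]²) = 1/(1 + 10^+1.74 + 10^-0.42) = 0.01775
DIC = [CO2*]/α₀ = 1.230×10^-4 / 0.01775 = 6.927 mmol/L
[CO3²⁻] = α₂·DIC; α₂ = 0.006749, so [CO3²⁻] = 0.006749 × 6.927 = 0.0468 mmol/L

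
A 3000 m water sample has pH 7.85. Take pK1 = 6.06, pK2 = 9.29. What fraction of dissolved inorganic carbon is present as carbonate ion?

α₂ = 0.0345

α₂ = 1 / (1 + [H⁺]/K2 + [H⁺]²/(K1K2)) = 1 / (1 + 10^+1.44 + 10^-0.35)
   = 1 / (1 + 27.542 + 0.44668) = 1/28.989 = 0.03450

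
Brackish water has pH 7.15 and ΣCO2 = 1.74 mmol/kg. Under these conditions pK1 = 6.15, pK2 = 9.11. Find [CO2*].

α₀ = 1 / (1 + K1/[H⁺] + K1K2/[H⁺]²) = 1 / (1 + 10^+1.00 + 10^-0.96)
   = 1 / (1 + 10.000 + 0.10965) = 1/11.110 = 0.09001
[CO2*] = α₀ × DIC = 0.09001 × 1.74 = 0.157 mmol/kg

[CO2*] = 0.157 mmol/kg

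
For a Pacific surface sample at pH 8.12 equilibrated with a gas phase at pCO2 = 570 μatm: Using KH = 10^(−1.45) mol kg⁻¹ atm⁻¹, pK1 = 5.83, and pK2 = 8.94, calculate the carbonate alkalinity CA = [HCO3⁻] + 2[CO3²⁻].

[CO2*] = KH · pCO2 = 10^(−1.45) × 570×10^-6 = 2.022×10^-5 mol/kg
α₀ = 1/(1 + K1/[H⁺] + K1K2/[H⁺]²) = 1/(1 + 10^+2.29 + 10^+1.47) = 0.004435
DIC = [CO2*]/α₀ = 2.022×10^-5 / 0.004435 = 4.561 mmol/kg
CA = (α₁ + 2α₂)·DIC = (0.8647 + 2×0.1309) × 4.561 = 5.14 mmol/kg

CA = 5.14 mmol/kg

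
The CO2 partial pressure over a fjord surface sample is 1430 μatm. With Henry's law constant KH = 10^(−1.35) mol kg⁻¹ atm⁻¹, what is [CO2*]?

[CO2*] = 63.9 μmol/kg

KH = 10^(−1.35) = 4.467×10^-2 mol kg⁻¹ atm⁻¹
[CO2*] = KH · pCO2 = 4.467×10^-2 × 1430×10^-6 atm = 6.39×10^-5 mol/kg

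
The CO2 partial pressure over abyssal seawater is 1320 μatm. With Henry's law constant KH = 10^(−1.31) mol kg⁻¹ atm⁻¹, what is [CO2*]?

KH = 10^(−1.31) = 4.898×10^-2 mol kg⁻¹ atm⁻¹
[CO2*] = KH · pCO2 = 4.898×10^-2 × 1320×10^-6 atm = 6.47×10^-5 mol/kg

[CO2*] = 64.7 μmol/kg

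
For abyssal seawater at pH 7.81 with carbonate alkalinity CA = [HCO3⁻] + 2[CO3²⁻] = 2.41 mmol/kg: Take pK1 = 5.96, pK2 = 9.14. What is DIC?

DIC = 2.34 mmol/kg

CA = [HCO3⁻] + 2[CO3²⁻] = (α₁ + 2α₂)·DIC
At pH 7.81: [H⁺]/K1 = 10^-1.85 = 0.014125, K2/[H⁺] = 10^-1.33 = 0.046774
α₁ = 1/(1 + 0.014125 + 0.046774) = 1/1.0609 = 0.9426; α₂ = α₁·K2/[H⁺] = 0.04409
α₁ + 2α₂ = 1.0308
DIC = CA / (α₁ + 2α₂) = 2.41 / 1.0308 = 2.34 mmol/kg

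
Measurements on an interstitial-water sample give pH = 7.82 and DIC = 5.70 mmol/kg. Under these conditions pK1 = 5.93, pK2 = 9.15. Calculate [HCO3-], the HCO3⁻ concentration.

α₁ = 1 / (1 + [H⁺]/K1 + K2/[H⁺]) = 1 / (1 + 10^-1.89 + 10^-1.33)
   = 1 / (1 + 0.012882 + 0.046774) = 1/1.0597 = 0.9437
[HCO3⁻] = α₁ × DIC = 0.9437 × 5.70 = 5.38 mmol/kg

[HCO3⁻] = 5.38 mmol/kg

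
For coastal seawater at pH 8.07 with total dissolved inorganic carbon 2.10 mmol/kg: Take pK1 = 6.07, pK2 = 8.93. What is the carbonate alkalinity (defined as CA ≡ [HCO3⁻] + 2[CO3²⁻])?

CA = 2.33 mmol/kg

CA = [HCO3⁻] + 2[CO3²⁻] = (α₁ + 2α₂)·DIC
At pH 8.07: [H⁺]/K1 = 10^-2.00 = 0.010000, K2/[H⁺] = 10^-0.86 = 0.13804
α₁ = 1/(1 + 0.010000 + 0.13804) = 1/1.1480 = 0.8711; α₂ = α₁·K2/[H⁺] = 0.1202
α₁ + 2α₂ = 1.1115
CA = 1.1115 × 2.10 = 2.33 mmol/kg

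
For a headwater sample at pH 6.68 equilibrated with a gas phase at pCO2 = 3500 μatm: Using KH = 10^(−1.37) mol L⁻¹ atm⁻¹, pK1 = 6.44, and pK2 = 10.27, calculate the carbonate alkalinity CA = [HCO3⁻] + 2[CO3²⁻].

[CO2*] = KH · pCO2 = 10^(−1.37) × 3500×10^-6 = 1.493×10^-4 mol/L
α₀ = 1/(1 + K1/[H⁺] + K1K2/[H⁺]²) = 1/(1 + 10^+0.24 + 10^-3.35) = 0.3652
DIC = [CO2*]/α₀ = 1.493×10^-4 / 0.3652 = 0.4088 mmol/L
CA = (α₁ + 2α₂)·DIC = (0.6346 + 2×0.0001631) × 0.4088 = 0.260 mmol/L

CA = 0.260 mmol/L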